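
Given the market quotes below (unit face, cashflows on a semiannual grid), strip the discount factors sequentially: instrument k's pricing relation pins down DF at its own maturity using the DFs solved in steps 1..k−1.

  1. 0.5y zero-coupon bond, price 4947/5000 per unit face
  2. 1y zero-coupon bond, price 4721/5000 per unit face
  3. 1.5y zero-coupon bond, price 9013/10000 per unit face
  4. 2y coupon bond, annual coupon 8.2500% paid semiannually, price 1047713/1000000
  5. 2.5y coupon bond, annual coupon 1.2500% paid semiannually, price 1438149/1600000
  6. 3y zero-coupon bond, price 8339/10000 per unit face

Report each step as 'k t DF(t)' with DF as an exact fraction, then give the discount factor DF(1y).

step 1 [0.5y] zero: DF = P = 4947/5000 ≈ 0.989400
step 2 [1y] zero: DF = P = 4721/5000 ≈ 0.944200
step 3 [1.5y] zero: DF = P = 9013/10000 ≈ 0.901300
step 4 [2y] bond c/2=33/800: DF=(1047713/1000000 − 33/800·(0.989400+0.944200+0.901300))/(1+33/800) = 8939/10000 ≈ 0.893900
step 5 [2.5y] bond c/2=1/160: DF=(1438149/1600000 − 1/160·(0.989400+0.944200+0.901300+0.893900))/(1+1/160) = 8701/10000 ≈ 0.870100
step 6 [3y] zero: DF = P = 8339/10000 ≈ 0.833900

1 1/2 4947/5000
2 1 4721/5000
3 3/2 9013/10000
4 2 8939/10000
5 5/2 8701/10000
6 3 8339/10000
DF(1y) = 4721/5000 ≈ 0.944200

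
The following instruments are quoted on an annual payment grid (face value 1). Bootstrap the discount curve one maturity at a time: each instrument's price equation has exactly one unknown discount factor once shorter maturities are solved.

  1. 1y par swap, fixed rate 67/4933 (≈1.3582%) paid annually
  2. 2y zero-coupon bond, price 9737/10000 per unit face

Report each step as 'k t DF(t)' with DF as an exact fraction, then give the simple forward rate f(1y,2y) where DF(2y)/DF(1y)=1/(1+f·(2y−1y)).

step 1 [1y] swap r/1=67/4933: DF=(1 − 67/4933·(0))/(1+67/4933) = 4933/5000 ≈ 0.986600
step 2 [2y] zero: DF = P = 9737/10000 ≈ 0.973700

1 1 4933/5000
2 2 9737/10000
f(1y,2y) = ((4933/5000)/(9737/10000) − 1)/(1) = 129/9737 ≈ 1.3248%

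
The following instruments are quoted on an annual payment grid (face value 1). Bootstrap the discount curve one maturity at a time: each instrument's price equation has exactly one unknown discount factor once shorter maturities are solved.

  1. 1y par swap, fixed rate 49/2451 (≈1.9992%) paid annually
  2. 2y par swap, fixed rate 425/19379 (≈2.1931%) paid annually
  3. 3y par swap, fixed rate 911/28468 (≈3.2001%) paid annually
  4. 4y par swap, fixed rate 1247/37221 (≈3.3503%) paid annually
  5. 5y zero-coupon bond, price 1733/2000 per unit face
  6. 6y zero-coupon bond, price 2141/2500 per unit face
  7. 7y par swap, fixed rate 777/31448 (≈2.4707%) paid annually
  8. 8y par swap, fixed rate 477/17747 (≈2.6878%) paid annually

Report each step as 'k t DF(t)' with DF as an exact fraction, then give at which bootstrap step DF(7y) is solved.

1 1 2451/2500
2 2 383/400
3 3 9089/10000
4 4 8753/10000
5 5 1733/2000
6 6 2141/2500
7 7 4223/5000
8 8 2023/2500
DF(7y) is solved at step 7

step 1 [1y] swap r/1=49/2451: DF=(1 − 49/2451·(0))/(1+49/2451) = 2451/2500 ≈ 0.980400
step 2 [2y] swap r/1=425/19379: DF=(1 − 425/19379·(0.980400))/(1+425/19379) = 383/400 ≈ 0.957500
step 3 [3y] swap r/1=911/28468: DF=(1 − 911/28468·(0.980400+0.957500))/(1+911/28468) = 9089/10000 ≈ 0.908900
step 4 [4y] swap r/1=1247/37221: DF=(1 − 1247/37221·(0.980400+0.957500+0.908900))/(1+1247/37221) = 8753/10000 ≈ 0.875300
step 5 [5y] zero: DF = P = 1733/2000 ≈ 0.866500
step 6 [6y] zero: DF = P = 2141/2500 ≈ 0.856400
step 7 [7y] swap r/1=777/31448: DF=(1 − 777/31448·(0.980400+0.957500+0.908900+0.875300+0.866500+0.856400))/(1+777/31448) = 4223/5000 ≈ 0.844600
step 8 [8y] swap r/1=477/17747: DF=(1 − 477/17747·(0.980400+0.957500+0.908900+0.875300+0.866500+0.856400+0.844600))/(1+477/17747) = 2023/2500 ≈ 0.809200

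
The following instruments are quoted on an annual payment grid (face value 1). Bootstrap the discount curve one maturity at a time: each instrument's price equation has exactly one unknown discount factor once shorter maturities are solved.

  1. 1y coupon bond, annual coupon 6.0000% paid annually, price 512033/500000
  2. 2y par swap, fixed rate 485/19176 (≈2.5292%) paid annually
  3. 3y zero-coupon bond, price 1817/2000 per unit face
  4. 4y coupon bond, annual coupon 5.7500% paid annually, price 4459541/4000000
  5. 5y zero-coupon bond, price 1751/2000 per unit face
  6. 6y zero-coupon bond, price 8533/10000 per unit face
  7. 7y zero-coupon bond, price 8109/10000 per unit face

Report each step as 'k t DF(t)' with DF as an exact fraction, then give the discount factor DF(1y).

1 1 9661/10000
2 2 1903/2000
3 3 1817/2000
4 4 4503/5000
5 5 1751/2000
6 6 8533/10000
7 7 8109/10000
DF(1y) = 9661/10000 ≈ 0.966100

step 1 [1y] bond c/1=3/50: DF=(512033/500000 − 3/50·(0))/(1+3/50) = 9661/10000 ≈ 0.966100
step 2 [2y] swap r/1=485/19176: DF=(1 − 485/19176·(0.966100))/(1+485/19176) = 1903/2000 ≈ 0.951500
step 3 [3y] zero: DF = P = 1817/2000 ≈ 0.908500
step 4 [4y] bond c/1=23/400: DF=(4459541/4000000 − 23/400·(0.966100+0.951500+0.908500))/(1+23/400) = 4503/5000 ≈ 0.900600
step 5 [5y] zero: DF = P = 1751/2000 ≈ 0.875500
step 6 [6y] zero: DF = P = 8533/10000 ≈ 0.853300
step 7 [7y] zero: DF = P = 8109/10000 ≈ 0.810900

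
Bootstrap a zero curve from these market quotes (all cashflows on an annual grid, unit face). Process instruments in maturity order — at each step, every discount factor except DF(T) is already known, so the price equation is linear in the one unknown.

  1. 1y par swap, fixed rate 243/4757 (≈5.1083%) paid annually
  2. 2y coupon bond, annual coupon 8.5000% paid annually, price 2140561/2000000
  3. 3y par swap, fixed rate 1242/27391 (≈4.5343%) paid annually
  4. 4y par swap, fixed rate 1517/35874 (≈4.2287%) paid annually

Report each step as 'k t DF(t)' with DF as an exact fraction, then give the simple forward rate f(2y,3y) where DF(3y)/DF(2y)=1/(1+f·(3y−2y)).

step 1 [1y] swap r/1=243/4757: DF=(1 − 243/4757·(0))/(1+243/4757) = 4757/5000 ≈ 0.951400
step 2 [2y] bond c/1=17/200: DF=(2140561/2000000 − 17/200·(0.951400))/(1+17/200) = 9119/10000 ≈ 0.911900
step 3 [3y] swap r/1=1242/27391: DF=(1 − 1242/27391·(0.951400+0.911900))/(1+1242/27391) = 4379/5000 ≈ 0.875800
step 4 [4y] swap r/1=1517/35874: DF=(1 − 1517/35874·(0.951400+0.911900+0.875800))/(1+1517/35874) = 8483/10000 ≈ 0.848300

1 1 4757/5000
2 2 9119/10000
3 3 4379/5000
4 4 8483/10000
f(2y,3y) = ((9119/10000)/(4379/5000) − 1)/(1) = 361/8758 ≈ 4.1219%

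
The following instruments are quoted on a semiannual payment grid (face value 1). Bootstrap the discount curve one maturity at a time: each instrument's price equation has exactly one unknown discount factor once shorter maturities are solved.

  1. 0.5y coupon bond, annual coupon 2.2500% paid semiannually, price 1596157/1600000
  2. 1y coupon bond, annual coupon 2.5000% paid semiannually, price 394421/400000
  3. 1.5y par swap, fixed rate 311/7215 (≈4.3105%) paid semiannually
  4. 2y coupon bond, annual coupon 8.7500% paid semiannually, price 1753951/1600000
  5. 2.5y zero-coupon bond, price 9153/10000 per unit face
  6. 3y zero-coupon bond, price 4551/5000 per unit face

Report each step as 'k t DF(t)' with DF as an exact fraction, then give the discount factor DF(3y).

1 1/2 1973/2000
2 1 9617/10000
3 3/2 4689/5000
4 2 9293/10000
5 5/2 9153/10000
6 3 4551/5000
DF(3y) = 4551/5000 ≈ 0.910200

step 1 [0.5y] bond c/2=9/800: DF=(1596157/1600000 − 9/800·(0))/(1+9/800) = 1973/2000 ≈ 0.986500
step 2 [1y] bond c/2=1/80: DF=(394421/400000 − 1/80·(0.986500))/(1+1/80) = 9617/10000 ≈ 0.961700
step 3 [1.5y] swap r/2=311/14430: DF=(1 − 311/14430·(0.986500+0.961700))/(1+311/14430) = 4689/5000 ≈ 0.937800
step 4 [2y] bond c/2=7/160: DF=(1753951/1600000 − 7/160·(0.986500+0.961700+0.937800))/(1+7/160) = 9293/10000 ≈ 0.929300
step 5 [2.5y] zero: DF = P = 9153/10000 ≈ 0.915300
step 6 [3y] zero: DF = P = 4551/5000 ≈ 0.910200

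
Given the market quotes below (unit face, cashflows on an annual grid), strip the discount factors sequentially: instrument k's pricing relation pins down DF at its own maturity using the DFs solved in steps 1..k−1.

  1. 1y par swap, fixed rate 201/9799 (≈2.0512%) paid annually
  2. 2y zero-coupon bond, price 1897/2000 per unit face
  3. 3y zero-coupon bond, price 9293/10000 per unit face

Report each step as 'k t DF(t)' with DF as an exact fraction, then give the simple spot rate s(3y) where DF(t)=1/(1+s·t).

1 1 9799/10000
2 2 1897/2000
3 3 9293/10000
s(3y) = (1/(9293/10000) − 1)/(3) = 707/27879 ≈ 2.5360%

step 1 [1y] swap r/1=201/9799: DF=(1 − 201/9799·(0))/(1+201/9799) = 9799/10000 ≈ 0.979900
step 2 [2y] zero: DF = P = 1897/2000 ≈ 0.948500
step 3 [3y] zero: DF = P = 9293/10000 ≈ 0.929300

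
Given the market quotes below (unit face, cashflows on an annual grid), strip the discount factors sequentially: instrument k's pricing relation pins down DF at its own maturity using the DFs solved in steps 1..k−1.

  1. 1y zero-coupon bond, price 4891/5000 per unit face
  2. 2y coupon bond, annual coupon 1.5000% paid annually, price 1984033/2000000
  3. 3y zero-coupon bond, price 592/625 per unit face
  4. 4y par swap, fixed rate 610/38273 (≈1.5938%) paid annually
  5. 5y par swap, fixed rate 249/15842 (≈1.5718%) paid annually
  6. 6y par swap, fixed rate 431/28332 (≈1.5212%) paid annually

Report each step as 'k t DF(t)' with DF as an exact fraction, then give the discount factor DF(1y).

1 1 4891/5000
2 2 9629/10000
3 3 592/625
4 4 939/1000
5 5 9253/10000
6 6 4569/5000
DF(1y) = 4891/5000 ≈ 0.978200

step 1 [1y] zero: DF = P = 4891/5000 ≈ 0.978200
step 2 [2y] bond c/1=3/200: DF=(1984033/2000000 − 3/200·(0.978200))/(1+3/200) = 9629/10000 ≈ 0.962900
step 3 [3y] zero: DF = P = 592/625 ≈ 0.947200
step 4 [4y] swap r/1=610/38273: DF=(1 − 610/38273·(0.978200+0.962900+0.947200))/(1+610/38273) = 939/1000 ≈ 0.939000
step 5 [5y] swap r/1=249/15842: DF=(1 − 249/15842·(0.978200+0.962900+0.947200+0.939000))/(1+249/15842) = 9253/10000 ≈ 0.925300
step 6 [6y] swap r/1=431/28332: DF=(1 − 431/28332·(0.978200+0.962900+0.947200+0.939000+0.925300))/(1+431/28332) = 4569/5000 ≈ 0.913800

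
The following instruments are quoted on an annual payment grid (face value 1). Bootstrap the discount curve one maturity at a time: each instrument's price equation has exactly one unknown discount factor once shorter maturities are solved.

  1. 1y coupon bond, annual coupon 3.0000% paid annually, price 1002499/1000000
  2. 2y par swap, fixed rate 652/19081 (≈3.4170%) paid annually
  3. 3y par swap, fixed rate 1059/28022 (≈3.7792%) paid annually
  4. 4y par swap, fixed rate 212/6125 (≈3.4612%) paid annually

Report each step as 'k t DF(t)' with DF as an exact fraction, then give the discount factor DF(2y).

1 1 9733/10000
2 2 2337/2500
3 3 8941/10000
4 4 1091/1250
DF(2y) = 2337/2500 ≈ 0.934800

step 1 [1y] bond c/1=3/100: DF=(1002499/1000000 − 3/100·(0))/(1+3/100) = 9733/10000 ≈ 0.973300
step 2 [2y] swap r/1=652/19081: DF=(1 − 652/19081·(0.973300))/(1+652/19081) = 2337/2500 ≈ 0.934800
step 3 [3y] swap r/1=1059/28022: DF=(1 − 1059/28022·(0.973300+0.934800))/(1+1059/28022) = 8941/10000 ≈ 0.894100
step 4 [4y] swap r/1=212/6125: DF=(1 − 212/6125·(0.973300+0.934800+0.894100))/(1+212/6125) = 1091/1250 ≈ 0.872800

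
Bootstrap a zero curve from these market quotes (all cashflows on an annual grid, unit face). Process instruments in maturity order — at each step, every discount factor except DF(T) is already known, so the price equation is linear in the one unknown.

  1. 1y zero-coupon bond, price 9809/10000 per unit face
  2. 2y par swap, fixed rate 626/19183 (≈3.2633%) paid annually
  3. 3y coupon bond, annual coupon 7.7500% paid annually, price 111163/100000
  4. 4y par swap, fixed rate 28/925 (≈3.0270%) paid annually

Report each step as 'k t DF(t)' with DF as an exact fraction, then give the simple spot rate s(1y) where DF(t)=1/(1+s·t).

1 1 9809/10000
2 2 4687/5000
3 3 8937/10000
4 4 111/125
s(1y) = (1/(9809/10000) − 1)/(1) = 191/9809 ≈ 1.9472%

step 1 [1y] zero: DF = P = 9809/10000 ≈ 0.980900
step 2 [2y] swap r/1=626/19183: DF=(1 − 626/19183·(0.980900))/(1+626/19183) = 4687/5000 ≈ 0.937400
step 3 [3y] bond c/1=31/400: DF=(111163/100000 − 31/400·(0.980900+0.937400))/(1+31/400) = 8937/10000 ≈ 0.893700
step 4 [4y] swap r/1=28/925: DF=(1 − 28/925·(0.980900+0.937400+0.893700))/(1+28/925) = 111/125 ≈ 0.888000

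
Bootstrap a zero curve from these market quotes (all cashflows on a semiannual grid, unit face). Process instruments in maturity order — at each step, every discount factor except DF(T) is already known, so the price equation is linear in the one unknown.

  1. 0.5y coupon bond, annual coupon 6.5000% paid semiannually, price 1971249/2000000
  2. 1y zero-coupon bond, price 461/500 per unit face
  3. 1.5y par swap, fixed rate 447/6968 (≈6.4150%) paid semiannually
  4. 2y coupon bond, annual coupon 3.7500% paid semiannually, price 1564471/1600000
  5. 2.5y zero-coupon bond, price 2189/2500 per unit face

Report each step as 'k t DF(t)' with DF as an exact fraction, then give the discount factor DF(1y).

step 1 [0.5y] bond c/2=13/400: DF=(1971249/2000000 − 13/400·(0))/(1+13/400) = 4773/5000 ≈ 0.954600
step 2 [1y] zero: DF = P = 461/500 ≈ 0.922000
step 3 [1.5y] swap r/2=447/13936: DF=(1 − 447/13936·(0.954600+0.922000))/(1+447/13936) = 4553/5000 ≈ 0.910600
step 4 [2y] bond c/2=3/160: DF=(1564471/1600000 − 3/160·(0.954600+0.922000+0.910600))/(1+3/160) = 1817/2000 ≈ 0.908500
step 5 [2.5y] zero: DF = P = 2189/2500 ≈ 0.875600

1 1/2 4773/5000
2 1 461/500
3 3/2 4553/5000
4 2 1817/2000
5 5/2 2189/2500
DF(1y) = 461/500 ≈ 0.922000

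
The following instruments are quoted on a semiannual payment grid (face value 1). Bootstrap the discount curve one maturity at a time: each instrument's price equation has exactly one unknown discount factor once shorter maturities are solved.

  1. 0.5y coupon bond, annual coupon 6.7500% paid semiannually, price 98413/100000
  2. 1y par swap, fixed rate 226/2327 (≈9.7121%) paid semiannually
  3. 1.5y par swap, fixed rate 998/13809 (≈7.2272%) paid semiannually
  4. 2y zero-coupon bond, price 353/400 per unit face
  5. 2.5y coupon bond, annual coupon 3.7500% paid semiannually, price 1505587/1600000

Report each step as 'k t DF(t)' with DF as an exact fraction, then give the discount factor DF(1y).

step 1 [0.5y] bond c/2=27/800: DF=(98413/100000 − 27/800·(0))/(1+27/800) = 119/125 ≈ 0.952000
step 2 [1y] swap r/2=113/2327: DF=(1 − 113/2327·(0.952000))/(1+113/2327) = 1137/1250 ≈ 0.909600
step 3 [1.5y] swap r/2=499/13809: DF=(1 − 499/13809·(0.952000+0.909600))/(1+499/13809) = 4501/5000 ≈ 0.900200
step 4 [2y] zero: DF = P = 353/400 ≈ 0.882500
step 5 [2.5y] bond c/2=3/160: DF=(1505587/1600000 − 3/160·(0.952000+0.909600+0.900200+0.882500))/(1+3/160) = 4283/5000 ≈ 0.856600

1 1/2 119/125
2 1 1137/1250
3 3/2 4501/5000
4 2 353/400
5 5/2 4283/5000
DF(1y) = 1137/1250 ≈ 0.909600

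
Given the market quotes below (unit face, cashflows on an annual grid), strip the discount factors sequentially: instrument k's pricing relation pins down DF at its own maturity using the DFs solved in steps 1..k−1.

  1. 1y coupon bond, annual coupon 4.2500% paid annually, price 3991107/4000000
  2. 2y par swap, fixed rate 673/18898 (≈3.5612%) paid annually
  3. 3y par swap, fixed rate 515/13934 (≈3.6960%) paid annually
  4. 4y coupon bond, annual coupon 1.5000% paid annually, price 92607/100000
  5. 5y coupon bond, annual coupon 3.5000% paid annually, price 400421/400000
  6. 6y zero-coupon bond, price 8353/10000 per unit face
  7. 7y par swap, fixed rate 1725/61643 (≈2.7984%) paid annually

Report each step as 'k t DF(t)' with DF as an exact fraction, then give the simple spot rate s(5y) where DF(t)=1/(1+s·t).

step 1 [1y] bond c/1=17/400: DF=(3991107/4000000 − 17/400·(0))/(1+17/400) = 9571/10000 ≈ 0.957100
step 2 [2y] swap r/1=673/18898: DF=(1 − 673/18898·(0.957100))/(1+673/18898) = 9327/10000 ≈ 0.932700
step 3 [3y] swap r/1=515/13934: DF=(1 − 515/13934·(0.957100+0.932700))/(1+515/13934) = 897/1000 ≈ 0.897000
step 4 [4y] bond c/1=3/200: DF=(92607/100000 − 3/200·(0.957100+0.932700+0.897000))/(1+3/200) = 1089/1250 ≈ 0.871200
step 5 [5y] bond c/1=7/200: DF=(400421/400000 − 7/200·(0.957100+0.932700+0.897000+0.871200))/(1+7/200) = 1687/2000 ≈ 0.843500
step 6 [6y] zero: DF = P = 8353/10000 ≈ 0.835300
step 7 [7y] swap r/1=1725/61643: DF=(1 − 1725/61643·(0.957100+0.932700+0.897000+0.871200+0.843500+0.835300))/(1+1725/61643) = 331/400 ≈ 0.827500

1 1 9571/10000
2 2 9327/10000
3 3 897/1000
4 4 1089/1250
5 5 1687/2000
6 6 8353/10000
7 7 331/400
s(5y) = (1/(1687/2000) − 1)/(5) = 313/8435 ≈ 3.7107%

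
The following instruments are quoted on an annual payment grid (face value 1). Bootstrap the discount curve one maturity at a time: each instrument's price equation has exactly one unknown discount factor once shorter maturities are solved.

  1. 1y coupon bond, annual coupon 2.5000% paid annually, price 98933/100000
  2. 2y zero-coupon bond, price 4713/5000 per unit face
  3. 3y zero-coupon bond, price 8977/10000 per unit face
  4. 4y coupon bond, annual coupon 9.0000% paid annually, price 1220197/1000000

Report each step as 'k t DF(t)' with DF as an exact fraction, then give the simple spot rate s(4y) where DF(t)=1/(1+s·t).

1 1 2413/2500
2 2 4713/5000
3 3 8977/10000
4 4 4439/5000
s(4y) = (1/(4439/5000) − 1)/(4) = 561/17756 ≈ 3.1595%

step 1 [1y] bond c/1=1/40: DF=(98933/100000 − 1/40·(0))/(1+1/40) = 2413/2500 ≈ 0.965200
step 2 [2y] zero: DF = P = 4713/5000 ≈ 0.942600
step 3 [3y] zero: DF = P = 8977/10000 ≈ 0.897700
step 4 [4y] bond c/1=9/100: DF=(1220197/1000000 − 9/100·(0.965200+0.942600+0.897700))/(1+9/100) = 4439/5000 ≈ 0.887800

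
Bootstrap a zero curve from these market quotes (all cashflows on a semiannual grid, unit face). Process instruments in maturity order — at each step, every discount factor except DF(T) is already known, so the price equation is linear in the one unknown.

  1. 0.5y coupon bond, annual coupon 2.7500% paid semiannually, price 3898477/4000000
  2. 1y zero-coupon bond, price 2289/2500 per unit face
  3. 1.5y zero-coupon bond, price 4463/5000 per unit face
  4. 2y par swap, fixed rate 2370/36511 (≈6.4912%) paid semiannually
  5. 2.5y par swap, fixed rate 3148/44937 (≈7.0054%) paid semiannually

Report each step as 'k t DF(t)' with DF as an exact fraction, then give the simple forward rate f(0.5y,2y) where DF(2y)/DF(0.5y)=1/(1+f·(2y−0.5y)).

step 1 [0.5y] bond c/2=11/800: DF=(3898477/4000000 − 11/800·(0))/(1+11/800) = 4807/5000 ≈ 0.961400
step 2 [1y] zero: DF = P = 2289/2500 ≈ 0.915600
step 3 [1.5y] zero: DF = P = 4463/5000 ≈ 0.892600
step 4 [2y] swap r/2=1185/36511: DF=(1 − 1185/36511·(0.961400+0.915600+0.892600))/(1+1185/36511) = 1763/2000 ≈ 0.881500
step 5 [2.5y] swap r/2=1574/44937: DF=(1 − 1574/44937·(0.961400+0.915600+0.892600+0.881500))/(1+1574/44937) = 4213/5000 ≈ 0.842600

1 1/2 4807/5000
2 1 2289/2500
3 3/2 4463/5000
4 2 1763/2000
5 5/2 4213/5000
f(0.5y,2y) = ((4807/5000)/(1763/2000) − 1)/(3/2) = 1598/26445 ≈ 6.0427%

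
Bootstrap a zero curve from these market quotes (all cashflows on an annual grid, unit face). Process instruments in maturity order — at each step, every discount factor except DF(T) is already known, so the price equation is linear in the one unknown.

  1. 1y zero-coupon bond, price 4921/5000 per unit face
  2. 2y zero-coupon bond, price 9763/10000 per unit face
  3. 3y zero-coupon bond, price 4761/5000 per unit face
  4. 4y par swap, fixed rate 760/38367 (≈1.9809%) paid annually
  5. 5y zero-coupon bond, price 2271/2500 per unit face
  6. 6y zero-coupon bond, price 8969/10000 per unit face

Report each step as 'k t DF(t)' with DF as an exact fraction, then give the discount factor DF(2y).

1 1 4921/5000
2 2 9763/10000
3 3 4761/5000
4 4 231/250
5 5 2271/2500
6 6 8969/10000
DF(2y) = 9763/10000 ≈ 0.976300

step 1 [1y] zero: DF = P = 4921/5000 ≈ 0.984200
step 2 [2y] zero: DF = P = 9763/10000 ≈ 0.976300
step 3 [3y] zero: DF = P = 4761/5000 ≈ 0.952200
step 4 [4y] swap r/1=760/38367: DF=(1 − 760/38367·(0.984200+0.976300+0.952200))/(1+760/38367) = 231/250 ≈ 0.924000
step 5 [5y] zero: DF = P = 2271/2500 ≈ 0.908400
step 6 [6y] zero: DF = P = 8969/10000 ≈ 0.896900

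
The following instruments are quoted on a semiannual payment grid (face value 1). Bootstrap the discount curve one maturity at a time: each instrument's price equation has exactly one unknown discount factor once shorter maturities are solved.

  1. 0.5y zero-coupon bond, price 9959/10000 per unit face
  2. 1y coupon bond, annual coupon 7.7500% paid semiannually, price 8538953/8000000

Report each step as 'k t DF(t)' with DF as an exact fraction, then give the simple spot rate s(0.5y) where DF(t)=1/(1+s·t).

step 1 [0.5y] zero: DF = P = 9959/10000 ≈ 0.995900
step 2 [1y] bond c/2=31/800: DF=(8538953/8000000 − 31/800·(0.995900))/(1+31/800) = 619/625 ≈ 0.990400

1 1/2 9959/10000
2 1 619/625
s(0.5y) = (1/(9959/10000) − 1)/(1/2) = 82/9959 ≈ 0.8234%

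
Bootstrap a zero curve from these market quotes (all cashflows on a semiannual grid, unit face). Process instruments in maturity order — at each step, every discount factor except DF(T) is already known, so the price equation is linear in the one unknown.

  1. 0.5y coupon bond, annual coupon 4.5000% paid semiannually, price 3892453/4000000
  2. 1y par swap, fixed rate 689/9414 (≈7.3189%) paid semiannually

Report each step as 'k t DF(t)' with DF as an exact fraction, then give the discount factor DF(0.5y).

1 1/2 9517/10000
2 1 9311/10000
DF(0.5y) = 9517/10000 ≈ 0.951700

step 1 [0.5y] bond c/2=9/400: DF=(3892453/4000000 − 9/400·(0))/(1+9/400) = 9517/10000 ≈ 0.951700
step 2 [1y] swap r/2=689/18828: DF=(1 − 689/18828·(0.951700))/(1+689/18828) = 9311/10000 ≈ 0.931100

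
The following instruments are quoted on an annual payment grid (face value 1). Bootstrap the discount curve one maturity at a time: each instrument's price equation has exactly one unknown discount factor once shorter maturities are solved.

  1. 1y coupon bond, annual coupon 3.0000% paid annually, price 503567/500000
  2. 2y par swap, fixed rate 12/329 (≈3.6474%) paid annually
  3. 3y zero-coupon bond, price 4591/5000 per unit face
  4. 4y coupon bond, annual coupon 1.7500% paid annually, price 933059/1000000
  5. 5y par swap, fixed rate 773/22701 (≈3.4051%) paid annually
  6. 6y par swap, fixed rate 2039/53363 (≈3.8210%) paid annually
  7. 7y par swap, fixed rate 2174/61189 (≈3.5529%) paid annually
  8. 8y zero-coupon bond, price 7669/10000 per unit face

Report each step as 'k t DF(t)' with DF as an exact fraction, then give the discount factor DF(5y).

step 1 [1y] bond c/1=3/100: DF=(503567/500000 − 3/100·(0))/(1+3/100) = 4889/5000 ≈ 0.977800
step 2 [2y] swap r/1=12/329: DF=(1 − 12/329·(0.977800))/(1+12/329) = 1163/1250 ≈ 0.930400
step 3 [3y] zero: DF = P = 4591/5000 ≈ 0.918200
step 4 [4y] bond c/1=7/400: DF=(933059/1000000 − 7/400·(0.977800+0.930400+0.918200))/(1+7/400) = 2171/2500 ≈ 0.868400
step 5 [5y] swap r/1=773/22701: DF=(1 − 773/22701·(0.977800+0.930400+0.918200+0.868400))/(1+773/22701) = 4227/5000 ≈ 0.845400
step 6 [6y] swap r/1=2039/53363: DF=(1 − 2039/53363·(0.977800+0.930400+0.918200+0.868400+0.845400))/(1+2039/53363) = 7961/10000 ≈ 0.796100
step 7 [7y] swap r/1=2174/61189: DF=(1 − 2174/61189·(0.977800+0.930400+0.918200+0.868400+0.845400+0.796100))/(1+2174/61189) = 3913/5000 ≈ 0.782600
step 8 [8y] zero: DF = P = 7669/10000 ≈ 0.766900

1 1 4889/5000
2 2 1163/1250
3 3 4591/5000
4 4 2171/2500
5 5 4227/5000
6 6 7961/10000
7 7 3913/5000
8 8 7669/10000
DF(5y) = 4227/5000 ≈ 0.845400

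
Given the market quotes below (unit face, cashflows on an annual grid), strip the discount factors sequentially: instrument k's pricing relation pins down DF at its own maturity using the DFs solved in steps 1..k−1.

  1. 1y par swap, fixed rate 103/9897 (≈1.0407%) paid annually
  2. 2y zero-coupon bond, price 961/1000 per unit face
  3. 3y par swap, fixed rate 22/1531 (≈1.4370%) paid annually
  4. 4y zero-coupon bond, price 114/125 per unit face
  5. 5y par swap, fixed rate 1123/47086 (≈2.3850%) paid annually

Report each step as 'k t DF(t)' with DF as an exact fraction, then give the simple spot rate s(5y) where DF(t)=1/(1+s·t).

step 1 [1y] swap r/1=103/9897: DF=(1 − 103/9897·(0))/(1+103/9897) = 9897/10000 ≈ 0.989700
step 2 [2y] zero: DF = P = 961/1000 ≈ 0.961000
step 3 [3y] swap r/1=22/1531: DF=(1 − 22/1531·(0.989700+0.961000))/(1+22/1531) = 4791/5000 ≈ 0.958200
step 4 [4y] zero: DF = P = 114/125 ≈ 0.912000
step 5 [5y] swap r/1=1123/47086: DF=(1 − 1123/47086·(0.989700+0.961000+0.958200+0.912000))/(1+1123/47086) = 8877/10000 ≈ 0.887700

1 1 9897/10000
2 2 961/1000
3 3 4791/5000
4 4 114/125
5 5 8877/10000
s(5y) = (1/(8877/10000) − 1)/(5) = 1123/44385 ≈ 2.5301%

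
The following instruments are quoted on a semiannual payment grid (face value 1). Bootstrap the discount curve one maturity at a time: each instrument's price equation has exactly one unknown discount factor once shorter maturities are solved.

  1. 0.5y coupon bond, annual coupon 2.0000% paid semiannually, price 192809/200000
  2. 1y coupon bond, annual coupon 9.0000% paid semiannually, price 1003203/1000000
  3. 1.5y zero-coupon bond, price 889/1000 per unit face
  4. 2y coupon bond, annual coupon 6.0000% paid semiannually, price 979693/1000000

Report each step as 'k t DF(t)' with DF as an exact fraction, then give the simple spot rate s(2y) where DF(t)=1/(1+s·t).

1 1/2 1909/2000
2 1 9189/10000
3 3/2 889/1000
4 2 8707/10000
s(2y) = (1/(8707/10000) − 1)/(2) = 1293/17414 ≈ 7.4251%

step 1 [0.5y] bond c/2=1/100: DF=(192809/200000 − 1/100·(0))/(1+1/100) = 1909/2000 ≈ 0.954500
step 2 [1y] bond c/2=9/200: DF=(1003203/1000000 − 9/200·(0.954500))/(1+9/200) = 9189/10000 ≈ 0.918900
step 3 [1.5y] zero: DF = P = 889/1000 ≈ 0.889000
step 4 [2y] bond c/2=3/100: DF=(979693/1000000 − 3/100·(0.954500+0.918900+0.889000))/(1+3/100) = 8707/10000 ≈ 0.870700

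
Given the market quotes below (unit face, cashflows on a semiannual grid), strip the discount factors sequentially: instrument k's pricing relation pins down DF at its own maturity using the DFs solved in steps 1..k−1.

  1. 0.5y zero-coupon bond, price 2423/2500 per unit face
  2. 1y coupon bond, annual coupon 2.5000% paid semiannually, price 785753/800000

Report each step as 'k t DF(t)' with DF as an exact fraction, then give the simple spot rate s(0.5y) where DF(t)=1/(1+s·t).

1 1/2 2423/2500
2 1 9581/10000
s(0.5y) = (1/(2423/2500) − 1)/(1/2) = 154/2423 ≈ 6.3558%

step 1 [0.5y] zero: DF = P = 2423/2500 ≈ 0.969200
step 2 [1y] bond c/2=1/80: DF=(785753/800000 − 1/80·(0.969200))/(1+1/80) = 9581/10000 ≈ 0.958100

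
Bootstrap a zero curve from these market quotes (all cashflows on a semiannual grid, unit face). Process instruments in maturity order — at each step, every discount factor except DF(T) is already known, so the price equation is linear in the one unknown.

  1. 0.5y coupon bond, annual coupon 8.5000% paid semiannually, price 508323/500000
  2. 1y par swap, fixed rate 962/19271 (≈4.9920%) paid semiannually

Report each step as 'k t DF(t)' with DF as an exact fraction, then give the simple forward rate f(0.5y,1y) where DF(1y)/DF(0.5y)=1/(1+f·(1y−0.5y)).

step 1 [0.5y] bond c/2=17/400: DF=(508323/500000 − 17/400·(0))/(1+17/400) = 1219/1250 ≈ 0.975200
step 2 [1y] swap r/2=481/19271: DF=(1 − 481/19271·(0.975200))/(1+481/19271) = 9519/10000 ≈ 0.951900

1 1/2 1219/1250
2 1 9519/10000
f(0.5y,1y) = ((1219/1250)/(9519/10000) − 1)/(1/2) = 466/9519 ≈ 4.8955%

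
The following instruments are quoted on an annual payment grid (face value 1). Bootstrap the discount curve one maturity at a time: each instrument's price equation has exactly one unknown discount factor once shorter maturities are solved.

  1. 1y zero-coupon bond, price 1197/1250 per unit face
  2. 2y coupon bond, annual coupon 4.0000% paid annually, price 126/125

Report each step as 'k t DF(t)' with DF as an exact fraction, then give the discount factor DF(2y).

step 1 [1y] zero: DF = P = 1197/1250 ≈ 0.957600
step 2 [2y] bond c/1=1/25: DF=(126/125 − 1/25·(0.957600))/(1+1/25) = 2331/2500 ≈ 0.932400

1 1 1197/1250
2 2 2331/2500
DF(2y) = 2331/2500 ≈ 0.932400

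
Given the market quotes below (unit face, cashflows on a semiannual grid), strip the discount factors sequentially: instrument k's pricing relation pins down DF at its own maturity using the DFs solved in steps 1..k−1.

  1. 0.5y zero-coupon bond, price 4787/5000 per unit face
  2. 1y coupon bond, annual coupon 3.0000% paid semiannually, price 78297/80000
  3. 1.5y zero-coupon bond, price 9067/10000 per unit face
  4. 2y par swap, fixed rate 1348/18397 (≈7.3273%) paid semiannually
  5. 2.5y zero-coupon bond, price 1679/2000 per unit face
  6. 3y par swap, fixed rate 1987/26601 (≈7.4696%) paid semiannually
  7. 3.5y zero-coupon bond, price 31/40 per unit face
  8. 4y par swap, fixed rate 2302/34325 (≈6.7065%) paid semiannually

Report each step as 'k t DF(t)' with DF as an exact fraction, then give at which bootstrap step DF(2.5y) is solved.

1 1/2 4787/5000
2 1 9501/10000
3 3/2 9067/10000
4 2 2163/2500
5 5/2 1679/2000
6 3 8013/10000
7 7/2 31/40
8 4 3849/5000
DF(2.5y) is solved at step 5

step 1 [0.5y] zero: DF = P = 4787/5000 ≈ 0.957400
step 2 [1y] bond c/2=3/200: DF=(78297/80000 − 3/200·(0.957400))/(1+3/200) = 9501/10000 ≈ 0.950100
step 3 [1.5y] zero: DF = P = 9067/10000 ≈ 0.906700
step 4 [2y] swap r/2=674/18397: DF=(1 − 674/18397·(0.957400+0.950100+0.906700))/(1+674/18397) = 2163/2500 ≈ 0.865200
step 5 [2.5y] zero: DF = P = 1679/2000 ≈ 0.839500
step 6 [3y] swap r/2=1987/53202: DF=(1 − 1987/53202·(0.957400+0.950100+0.906700+0.865200+0.839500))/(1+1987/53202) = 8013/10000 ≈ 0.801300
step 7 [3.5y] zero: DF = P = 31/40 ≈ 0.775000
step 8 [4y] swap r/2=1151/34325: DF=(1 − 1151/34325·(0.957400+0.950100+0.906700+0.865200+0.839500+0.801300+0.775000))/(1+1151/34325) = 3849/5000 ≈ 0.769800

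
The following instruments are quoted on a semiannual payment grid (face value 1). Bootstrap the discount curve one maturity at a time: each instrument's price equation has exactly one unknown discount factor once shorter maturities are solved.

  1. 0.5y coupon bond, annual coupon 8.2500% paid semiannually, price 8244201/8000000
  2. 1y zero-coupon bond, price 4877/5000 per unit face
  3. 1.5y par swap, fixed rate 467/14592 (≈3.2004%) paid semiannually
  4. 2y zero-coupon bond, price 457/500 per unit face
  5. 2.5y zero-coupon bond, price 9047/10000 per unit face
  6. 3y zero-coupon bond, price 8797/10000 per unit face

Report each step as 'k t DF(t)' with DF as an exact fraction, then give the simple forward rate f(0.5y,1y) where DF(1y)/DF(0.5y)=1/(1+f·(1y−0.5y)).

1 1/2 9897/10000
2 1 4877/5000
3 3/2 9533/10000
4 2 457/500
5 5/2 9047/10000
6 3 8797/10000
f(0.5y,1y) = ((9897/10000)/(4877/5000) − 1)/(1/2) = 143/4877 ≈ 2.9321%

step 1 [0.5y] bond c/2=33/800: DF=(8244201/8000000 − 33/800·(0))/(1+33/800) = 9897/10000 ≈ 0.989700
step 2 [1y] zero: DF = P = 4877/5000 ≈ 0.975400
step 3 [1.5y] swap r/2=467/29184: DF=(1 − 467/29184·(0.989700+0.975400))/(1+467/29184) = 9533/10000 ≈ 0.953300
step 4 [2y] zero: DF = P = 457/500 ≈ 0.914000
step 5 [2.5y] zero: DF = P = 9047/10000 ≈ 0.904700
step 6 [3y] zero: DF = P = 8797/10000 ≈ 0.879700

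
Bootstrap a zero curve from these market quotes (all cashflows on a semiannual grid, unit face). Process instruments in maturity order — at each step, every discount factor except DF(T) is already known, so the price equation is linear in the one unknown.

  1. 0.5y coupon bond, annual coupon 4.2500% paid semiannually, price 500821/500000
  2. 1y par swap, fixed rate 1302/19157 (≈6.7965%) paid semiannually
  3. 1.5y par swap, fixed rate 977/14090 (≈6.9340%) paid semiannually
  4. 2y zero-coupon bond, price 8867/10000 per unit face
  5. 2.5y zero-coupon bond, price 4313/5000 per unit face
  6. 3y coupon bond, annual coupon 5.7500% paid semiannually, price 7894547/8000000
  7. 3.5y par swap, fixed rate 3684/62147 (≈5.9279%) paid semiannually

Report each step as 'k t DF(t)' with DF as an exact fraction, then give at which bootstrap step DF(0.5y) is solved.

1 1/2 613/625
2 1 9349/10000
3 3/2 9023/10000
4 2 8867/10000
5 5/2 4313/5000
6 3 2079/2500
7 7/2 4079/5000
DF(0.5y) is solved at step 1

step 1 [0.5y] bond c/2=17/800: DF=(500821/500000 − 17/800·(0))/(1+17/800) = 613/625 ≈ 0.980800
step 2 [1y] swap r/2=651/19157: DF=(1 − 651/19157·(0.980800))/(1+651/19157) = 9349/10000 ≈ 0.934900
step 3 [1.5y] swap r/2=977/28180: DF=(1 − 977/28180·(0.980800+0.934900))/(1+977/28180) = 9023/10000 ≈ 0.902300
step 4 [2y] zero: DF = P = 8867/10000 ≈ 0.886700
step 5 [2.5y] zero: DF = P = 4313/5000 ≈ 0.862600
step 6 [3y] bond c/2=23/800: DF=(7894547/8000000 − 23/800·(0.980800+0.934900+0.902300+0.886700+0.862600))/(1+23/800) = 2079/2500 ≈ 0.831600
step 7 [3.5y] swap r/2=1842/62147: DF=(1 − 1842/62147·(0.980800+0.934900+0.902300+0.886700+0.862600+0.831600))/(1+1842/62147) = 4079/5000 ≈ 0.815800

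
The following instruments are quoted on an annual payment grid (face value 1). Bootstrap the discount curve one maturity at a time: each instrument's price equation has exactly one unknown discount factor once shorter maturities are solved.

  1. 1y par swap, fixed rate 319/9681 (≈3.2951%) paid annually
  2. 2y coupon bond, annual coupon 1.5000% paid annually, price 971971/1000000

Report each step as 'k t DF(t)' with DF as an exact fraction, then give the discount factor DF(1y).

step 1 [1y] swap r/1=319/9681: DF=(1 − 319/9681·(0))/(1+319/9681) = 9681/10000 ≈ 0.968100
step 2 [2y] bond c/1=3/200: DF=(971971/1000000 − 3/200·(0.968100))/(1+3/200) = 9433/10000 ≈ 0.943300

1 1 9681/10000
2 2 9433/10000
DF(1y) = 9681/10000 ≈ 0.968100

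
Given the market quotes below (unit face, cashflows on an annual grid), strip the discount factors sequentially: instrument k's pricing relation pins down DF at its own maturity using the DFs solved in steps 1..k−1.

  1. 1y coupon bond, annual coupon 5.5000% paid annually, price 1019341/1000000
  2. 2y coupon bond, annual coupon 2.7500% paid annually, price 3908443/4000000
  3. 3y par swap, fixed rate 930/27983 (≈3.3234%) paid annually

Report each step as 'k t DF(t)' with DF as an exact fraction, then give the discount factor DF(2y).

step 1 [1y] bond c/1=11/200: DF=(1019341/1000000 − 11/200·(0))/(1+11/200) = 4831/5000 ≈ 0.966200
step 2 [2y] bond c/1=11/400: DF=(3908443/4000000 − 11/400·(0.966200))/(1+11/400) = 9251/10000 ≈ 0.925100
step 3 [3y] swap r/1=930/27983: DF=(1 − 930/27983·(0.966200+0.925100))/(1+930/27983) = 907/1000 ≈ 0.907000

1 1 4831/5000
2 2 9251/10000
3 3 907/1000
DF(2y) = 9251/10000 ≈ 0.925100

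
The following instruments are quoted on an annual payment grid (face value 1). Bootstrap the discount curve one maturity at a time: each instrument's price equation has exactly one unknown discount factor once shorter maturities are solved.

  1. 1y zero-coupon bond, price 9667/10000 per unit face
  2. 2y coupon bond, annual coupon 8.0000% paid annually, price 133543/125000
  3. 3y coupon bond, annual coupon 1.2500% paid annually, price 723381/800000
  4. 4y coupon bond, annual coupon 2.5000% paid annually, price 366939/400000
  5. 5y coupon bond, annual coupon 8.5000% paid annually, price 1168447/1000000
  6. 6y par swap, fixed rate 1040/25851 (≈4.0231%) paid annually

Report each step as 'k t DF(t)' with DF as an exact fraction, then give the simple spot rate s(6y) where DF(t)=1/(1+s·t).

step 1 [1y] zero: DF = P = 9667/10000 ≈ 0.966700
step 2 [2y] bond c/1=2/25: DF=(133543/125000 − 2/25·(0.966700))/(1+2/25) = 1147/1250 ≈ 0.917600
step 3 [3y] bond c/1=1/80: DF=(723381/800000 − 1/80·(0.966700+0.917600))/(1+1/80) = 4349/5000 ≈ 0.869800
step 4 [4y] bond c/1=1/40: DF=(366939/400000 − 1/40·(0.966700+0.917600+0.869800))/(1+1/40) = 4139/5000 ≈ 0.827800
step 5 [5y] bond c/1=17/200: DF=(1168447/1000000 − 17/200·(0.966700+0.917600+0.869800+0.827800))/(1+17/200) = 7963/10000 ≈ 0.796300
step 6 [6y] swap r/1=1040/25851: DF=(1 − 1040/25851·(0.966700+0.917600+0.869800+0.827800+0.796300))/(1+1040/25851) = 99/125 ≈ 0.792000

1 1 9667/10000
2 2 1147/1250
3 3 4349/5000
4 4 4139/5000
5 5 7963/10000
6 6 99/125
s(6y) = (1/(99/125) − 1)/(6) = 13/297 ≈ 4.3771%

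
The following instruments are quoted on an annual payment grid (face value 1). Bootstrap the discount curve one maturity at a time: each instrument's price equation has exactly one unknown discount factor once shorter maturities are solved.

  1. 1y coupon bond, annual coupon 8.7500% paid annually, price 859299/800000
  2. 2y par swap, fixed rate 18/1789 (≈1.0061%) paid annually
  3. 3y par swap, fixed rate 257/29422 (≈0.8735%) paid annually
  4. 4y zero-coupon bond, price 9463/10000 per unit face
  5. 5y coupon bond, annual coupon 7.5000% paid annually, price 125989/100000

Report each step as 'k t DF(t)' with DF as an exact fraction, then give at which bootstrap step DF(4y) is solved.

step 1 [1y] bond c/1=7/80: DF=(859299/800000 − 7/80·(0))/(1+7/80) = 9877/10000 ≈ 0.987700
step 2 [2y] swap r/1=18/1789: DF=(1 − 18/1789·(0.987700))/(1+18/1789) = 4901/5000 ≈ 0.980200
step 3 [3y] swap r/1=257/29422: DF=(1 − 257/29422·(0.987700+0.980200))/(1+257/29422) = 9743/10000 ≈ 0.974300
step 4 [4y] zero: DF = P = 9463/10000 ≈ 0.946300
step 5 [5y] bond c/1=3/40: DF=(125989/100000 − 3/40·(0.987700+0.980200+0.974300+0.946300))/(1+3/40) = 9007/10000 ≈ 0.900700

1 1 9877/10000
2 2 4901/5000
3 3 9743/10000
4 4 9463/10000
5 5 9007/10000
DF(4y) is solved at step 4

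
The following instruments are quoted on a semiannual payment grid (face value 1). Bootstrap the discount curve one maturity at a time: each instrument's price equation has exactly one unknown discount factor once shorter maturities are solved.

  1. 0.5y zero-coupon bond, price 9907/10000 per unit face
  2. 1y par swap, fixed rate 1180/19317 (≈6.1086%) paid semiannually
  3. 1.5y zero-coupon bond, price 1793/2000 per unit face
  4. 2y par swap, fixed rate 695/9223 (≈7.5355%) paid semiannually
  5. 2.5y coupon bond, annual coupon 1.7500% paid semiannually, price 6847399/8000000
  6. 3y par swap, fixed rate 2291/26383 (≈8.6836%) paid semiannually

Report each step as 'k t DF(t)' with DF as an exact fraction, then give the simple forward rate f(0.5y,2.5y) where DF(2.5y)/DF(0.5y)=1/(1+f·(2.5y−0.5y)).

step 1 [0.5y] zero: DF = P = 9907/10000 ≈ 0.990700
step 2 [1y] swap r/2=590/19317: DF=(1 − 590/19317·(0.990700))/(1+590/19317) = 941/1000 ≈ 0.941000
step 3 [1.5y] zero: DF = P = 1793/2000 ≈ 0.896500
step 4 [2y] swap r/2=695/18446: DF=(1 − 695/18446·(0.990700+0.941000+0.896500))/(1+695/18446) = 861/1000 ≈ 0.861000
step 5 [2.5y] bond c/2=7/800: DF=(6847399/8000000 − 7/800·(0.990700+0.941000+0.896500+0.861000))/(1+7/800) = 1633/2000 ≈ 0.816500
step 6 [3y] swap r/2=2291/52766: DF=(1 − 2291/52766·(0.990700+0.941000+0.896500+0.861000+0.816500))/(1+2291/52766) = 7709/10000 ≈ 0.770900

1 1/2 9907/10000
2 1 941/1000
3 3/2 1793/2000
4 2 861/1000
5 5/2 1633/2000
6 3 7709/10000
f(0.5y,2.5y) = ((9907/10000)/(1633/2000) − 1)/(2) = 871/8165 ≈ 10.6675%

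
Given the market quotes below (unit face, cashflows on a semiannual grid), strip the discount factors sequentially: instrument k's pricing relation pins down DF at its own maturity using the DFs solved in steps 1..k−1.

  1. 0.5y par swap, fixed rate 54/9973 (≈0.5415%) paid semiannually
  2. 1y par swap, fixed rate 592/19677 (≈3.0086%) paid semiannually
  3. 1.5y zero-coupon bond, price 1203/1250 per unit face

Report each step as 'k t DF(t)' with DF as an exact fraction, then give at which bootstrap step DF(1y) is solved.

1 1/2 9973/10000
2 1 1213/1250
3 3/2 1203/1250
DF(1y) is solved at step 2

step 1 [0.5y] swap r/2=27/9973: DF=(1 − 27/9973·(0))/(1+27/9973) = 9973/10000 ≈ 0.997300
step 2 [1y] swap r/2=296/19677: DF=(1 − 296/19677·(0.997300))/(1+296/19677) = 1213/1250 ≈ 0.970400
step 3 [1.5y] zero: DF = P = 1203/1250 ≈ 0.962400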